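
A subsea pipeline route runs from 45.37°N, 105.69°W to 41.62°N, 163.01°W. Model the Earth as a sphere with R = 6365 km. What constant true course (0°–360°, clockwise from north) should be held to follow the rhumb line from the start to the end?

Δψ = ln[tan(π/4+φ₂/2)/tan(π/4+φ₁/2)] = -0.0903
Δλ = -1.0004 rad (taken the short way round)
course = atan2(Δλ, Δψ) = 264.84°

264.8°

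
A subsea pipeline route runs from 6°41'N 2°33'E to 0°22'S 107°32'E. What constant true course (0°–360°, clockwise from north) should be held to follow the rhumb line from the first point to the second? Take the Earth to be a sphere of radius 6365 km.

93.9°

Δψ = ln[tan(π/4+φ₂/2)/tan(π/4+φ₁/2)] = -0.1233
Δλ = +1.8323 rad (taken the short way round)
course = atan2(Δλ, Δψ) = 93.85°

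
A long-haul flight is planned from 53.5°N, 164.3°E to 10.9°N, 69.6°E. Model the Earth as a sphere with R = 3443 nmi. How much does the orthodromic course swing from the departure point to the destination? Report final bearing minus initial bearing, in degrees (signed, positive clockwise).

Initial bearing θ₁ = atan2(sin Δλ cos φ₂, cos φ₁ sin φ₂ − sin φ₁ cos φ₂ cos Δλ) = 280.26°
Final bearing θ₂ = (initial bearing from the destination back to the start) + 180° = 216.59°
Δθ = θ₂ − θ₁ = -63.7°

-63.7°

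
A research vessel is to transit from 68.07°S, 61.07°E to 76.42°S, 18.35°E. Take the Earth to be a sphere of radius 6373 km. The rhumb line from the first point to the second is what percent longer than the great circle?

2.1%

Great circle: σ = 0.2610 rad → d_gc = Rσ = 1663.3 km
Rhumb: Δφ = -0.1457, Δλ = -0.7456, Δψ = -0.4869, q = Δφ/Δψ = 0.2993 → d_rh = R√(Δφ²+q²Δλ²) = 1698.7 km
Excess = (1698.7 − 1663.3) / 1663.3 = 35.4 / 1663.3 = 2.13% ≈ 2.1%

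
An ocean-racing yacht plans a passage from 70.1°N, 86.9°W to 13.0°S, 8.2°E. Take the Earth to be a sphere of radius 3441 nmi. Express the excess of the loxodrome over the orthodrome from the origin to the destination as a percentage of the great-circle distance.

Great circle: σ = 1.8142 rad → d_gc = Rσ = 6242.6 nmi
Rhumb: Δφ = -1.4504, Δλ = +1.6598, Δψ = -1.9694, q = Δφ/Δψ = 0.7365 → d_rh = R√(Δφ²+q²Δλ²) = 6526.8 nmi
Excess = (6526.8 − 6242.6) / 6242.6 = 284.2 / 6242.6 = 4.553% ≈ 4.6%

4.6%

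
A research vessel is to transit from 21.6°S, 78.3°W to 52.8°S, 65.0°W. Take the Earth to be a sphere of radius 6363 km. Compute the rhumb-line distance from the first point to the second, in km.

3649 km

Rhumb course C = atan2(Δλ, Δψ) with Δψ = ln[tan(π/4+φ₂/2)/tan(π/4+φ₁/2)] = -0.7028, Δλ = +0.2321 → C = 161.72°
d = R·|Δφ| / |cos C| = 6363·0.54454 / 0.94955 = 3649 km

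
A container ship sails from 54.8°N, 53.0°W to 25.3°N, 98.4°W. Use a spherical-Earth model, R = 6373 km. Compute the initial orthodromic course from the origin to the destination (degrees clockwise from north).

247.1°

N = sin Δλ·cos φ₂ = -0.6437;  D = cos φ₁ sin φ₂ − sin φ₁ cos φ₂ cos Δλ = -0.2724
initial course = atan2(N, D) = 247.07°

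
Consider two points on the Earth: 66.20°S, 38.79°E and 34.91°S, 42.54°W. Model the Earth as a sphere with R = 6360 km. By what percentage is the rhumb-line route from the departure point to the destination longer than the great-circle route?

5.7%

Great circle: σ = 0.9600 rad → d_gc = Rσ = 6105.7 km
Rhumb: Δφ = +0.5461, Δλ = -1.4195, Δψ = +0.9062, q = Δφ/Δψ = 0.6026 → d_rh = R√(Δφ²+q²Δλ²) = 6454.5 km
Excess = (6454.5 − 6105.7) / 6105.7 = 348.8 / 6105.7 = 5.71% ≈ 5.7%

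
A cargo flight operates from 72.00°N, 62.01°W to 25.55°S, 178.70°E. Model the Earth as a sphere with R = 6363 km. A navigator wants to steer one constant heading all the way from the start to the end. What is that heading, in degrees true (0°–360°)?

Δψ = ln[tan(π/4+φ₂/2)/tan(π/4+φ₁/2)] = -2.3042
Δλ = -2.0820 rad (taken the short way round)
course = atan2(Δλ, Δψ) = 222.10°

222.1°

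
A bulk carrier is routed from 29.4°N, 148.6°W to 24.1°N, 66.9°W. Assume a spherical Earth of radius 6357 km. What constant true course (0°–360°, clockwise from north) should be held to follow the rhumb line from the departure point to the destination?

Meridional parts: M(φ₁)=+0.5373, M(φ₂)=+0.4336 → ΔM = -0.1036;  Δλ = +1.4259 rad
tan C = Δλ / ΔM = -13.7580 → C = 94.16°

94.2°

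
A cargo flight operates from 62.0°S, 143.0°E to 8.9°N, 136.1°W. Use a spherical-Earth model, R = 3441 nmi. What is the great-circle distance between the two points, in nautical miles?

5623 nmi

Haversine: a = sin²(Δφ/2)+cos φ₁ cos φ₂ sin²(Δλ/2) = 0.53162;  σ = 2·atan2(√a,√(1−a))
σ = 93.626° → d = Rσ = 3441·1.63408 = 5623 nmi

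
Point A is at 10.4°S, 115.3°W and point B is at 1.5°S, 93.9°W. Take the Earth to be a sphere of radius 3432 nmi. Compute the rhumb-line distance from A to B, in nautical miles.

1381 nmi

Δψ = ln[tan(π/4+φ₂/2)/tan(π/4+φ₁/2)] = +0.1563;  Δφ = +0.1553 rad,  Δλ = +0.3735 rad
q = Δφ/Δψ = 0.9936
d = R·√(Δφ² + q²Δλ²) = 3432·0.40230 = 1381 nmi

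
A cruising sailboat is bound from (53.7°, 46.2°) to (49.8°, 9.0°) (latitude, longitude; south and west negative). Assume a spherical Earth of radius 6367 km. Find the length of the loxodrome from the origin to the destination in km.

Δψ = ln[tan(π/4+φ₂/2)/tan(π/4+φ₁/2)] = -0.1100;  Δφ = -0.0681 rad,  Δλ = -0.6493 rad
q = Δφ/Δψ = 0.6186
d = R·√(Δφ² + q²Δλ²) = 6367·0.40735 = 2594 km

2594 km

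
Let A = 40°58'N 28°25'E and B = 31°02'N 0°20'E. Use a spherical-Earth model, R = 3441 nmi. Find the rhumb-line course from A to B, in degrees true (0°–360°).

246.3°

Meridional parts: M(φ₁)=+0.7851, M(φ₂)=+0.5702 → ΔM = -0.2149;  Δλ = -0.4901 rad
tan C = Δλ / ΔM = +2.2813 → C = 246.33°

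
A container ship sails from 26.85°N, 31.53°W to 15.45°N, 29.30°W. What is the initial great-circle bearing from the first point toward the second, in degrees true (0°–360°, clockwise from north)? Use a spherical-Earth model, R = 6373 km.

θ = atan2( sin Δλ·cos φ₂ ,  cos φ₁ sin φ₂ − sin φ₁ cos φ₂ cos Δλ )
  = atan2(+0.0375, -0.1973) = 169.24°

169.2°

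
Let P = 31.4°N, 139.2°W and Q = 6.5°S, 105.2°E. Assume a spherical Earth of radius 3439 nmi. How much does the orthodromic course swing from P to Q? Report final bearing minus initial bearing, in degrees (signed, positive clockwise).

-39.8°

Initial bearing θ₁ = atan2(sin Δλ cos φ₂, cos φ₁ sin φ₂ − sin φ₁ cos φ₂ cos Δλ) = 278.07°
Final bearing θ₂ = (initial bearing from the destination back to the start) + 180° = 238.27°
Δθ = θ₂ − θ₁ = -39.8°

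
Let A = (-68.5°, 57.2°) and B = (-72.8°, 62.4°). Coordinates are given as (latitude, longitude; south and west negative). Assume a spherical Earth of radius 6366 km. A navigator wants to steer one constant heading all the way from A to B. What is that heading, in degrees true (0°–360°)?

Δψ = ln[tan(π/4+φ₂/2)/tan(π/4+φ₁/2)] = -0.2274
Δλ = +0.0908 rad (taken the short way round)
course = atan2(Δλ, Δψ) = 158.24°

158.2°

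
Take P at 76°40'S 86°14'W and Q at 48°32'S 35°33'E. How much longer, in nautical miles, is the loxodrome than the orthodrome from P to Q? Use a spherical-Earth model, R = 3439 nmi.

Great circle: cos σ = sin φ₁ sin φ₂ + cos φ₁ cos φ₂ cos Δλ,  σ = 0.8649 rad → d_gc = 2974.4 nmi
Rhumb line: Δψ = +1.1751, q = Δφ/Δψ = 0.4178, d_rh = R√(Δφ²+q²Δλ²) = 3490.0 nmi
Excess = 3490.0 − 2974.4 = 515.6 ≈ 516 nmi

516 nmi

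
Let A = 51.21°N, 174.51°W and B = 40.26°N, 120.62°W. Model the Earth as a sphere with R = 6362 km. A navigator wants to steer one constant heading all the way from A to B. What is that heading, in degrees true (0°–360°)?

Meridional parts: M(φ₁)=+1.0440, M(φ₂)=+0.7688 → ΔM = -0.2751;  Δλ = +0.9406 rad
tan C = Δλ / ΔM = -3.4188 → C = 106.30°

106.3°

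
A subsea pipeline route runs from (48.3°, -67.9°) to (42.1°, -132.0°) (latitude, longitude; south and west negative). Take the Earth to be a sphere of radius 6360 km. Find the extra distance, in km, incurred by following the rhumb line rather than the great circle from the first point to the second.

140 km

Great circle: cos σ = sin φ₁ sin φ₂ + cos φ₁ cos φ₂ cos Δλ,  σ = 0.7725 rad → d_gc = 4913.1 km
Rhumb line: Δψ = -0.1538, q = Δφ/Δψ = 0.7036, d_rh = R√(Δφ²+q²Δλ²) = 5053.3 km
Excess = 5053.3 − 4913.1 = 140.2 ≈ 140 km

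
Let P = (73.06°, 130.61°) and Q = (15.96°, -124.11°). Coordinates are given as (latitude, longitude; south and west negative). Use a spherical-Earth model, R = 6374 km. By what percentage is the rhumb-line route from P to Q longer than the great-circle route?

Great circle: σ = 1.3804 rad → d_gc = Rσ = 8798.9 km
Rhumb: Δφ = -0.9966, Δλ = +1.8375, Δψ = -1.6221, q = Δφ/Δψ = 0.6144 → d_rh = R√(Δφ²+q²Δλ²) = 9598.2 km
Excess = (9598.2 − 8798.9) / 8798.9 = 799.3 / 8798.9 = 9.08% ≈ 9.1%

9.1%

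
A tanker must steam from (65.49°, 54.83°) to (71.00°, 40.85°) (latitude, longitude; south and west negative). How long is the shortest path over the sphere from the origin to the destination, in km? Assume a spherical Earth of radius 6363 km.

836 km

cos σ = sin φ₁ sin φ₂ + cos φ₁ cos φ₂ cos Δλ
      = sin(65.49°)sin(71.00°) + cos(65.49°)cos(71.00°)cos(-13.98°) = 0.9914
σ = 7.529° → d = Rσ = 6363·0.13140 = 836 km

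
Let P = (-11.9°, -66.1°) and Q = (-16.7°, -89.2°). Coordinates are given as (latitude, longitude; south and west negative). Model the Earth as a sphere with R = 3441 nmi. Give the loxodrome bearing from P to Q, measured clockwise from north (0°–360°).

Δψ = ln[tan(π/4+φ₂/2)/tan(π/4+φ₁/2)] = -0.0865
Δλ = -0.4032 rad (taken the short way round)
course = atan2(Δλ, Δψ) = 257.89°

257.9°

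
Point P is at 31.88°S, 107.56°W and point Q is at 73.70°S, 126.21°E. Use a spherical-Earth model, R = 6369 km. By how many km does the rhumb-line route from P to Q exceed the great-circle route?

1252 km

Great circle: cos σ = sin φ₁ sin φ₂ + cos φ₁ cos φ₂ cos Δλ,  σ = 1.1960 rad → d_gc = 7617.5 km
Rhumb line: Δψ = -1.3559, q = Δφ/Δψ = 0.5383, d_rh = R√(Δφ²+q²Δλ²) = 8869.5 km
Excess = 8869.5 − 7617.5 = 1252.0 ≈ 1252 km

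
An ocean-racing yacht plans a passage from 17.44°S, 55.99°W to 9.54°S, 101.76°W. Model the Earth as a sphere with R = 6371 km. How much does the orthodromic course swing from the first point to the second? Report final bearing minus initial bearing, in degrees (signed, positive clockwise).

+11.3°

At departure: θ₁ = atan2(sin Δλ cos φ₂, cos φ₁ sin φ₂ − sin φ₁ cos φ₂ cos Δλ) = 273.89°
At arrival: θ₂ = atan2(sin Δλ cos φ₁, −cos φ₂ sin φ₁ + sin φ₂ cos φ₁ cos Δλ) = 285.16°
Δθ = θ₂ − θ₁ = +11.3°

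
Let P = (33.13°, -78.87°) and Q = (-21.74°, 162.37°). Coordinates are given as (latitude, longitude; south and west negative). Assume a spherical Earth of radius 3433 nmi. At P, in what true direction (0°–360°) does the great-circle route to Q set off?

N = sin Δλ·cos φ₂ = -0.8143;  D = cos φ₁ sin φ₂ − sin φ₁ cos φ₂ cos Δλ = -0.0659
initial course = atan2(N, D) = 265.37°

265.4°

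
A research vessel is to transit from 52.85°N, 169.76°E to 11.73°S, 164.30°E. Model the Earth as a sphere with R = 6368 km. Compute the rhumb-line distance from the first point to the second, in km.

7197 km

Rhumb course C = atan2(Δλ, Δψ) with Δψ = ln[tan(π/4+φ₂/2)/tan(π/4+φ₁/2)] = -1.2967, Δλ = -0.0953 → C = 184.20°
d = R·|Δφ| / |cos C| = 6368·1.12713 / 0.99731 = 7197 km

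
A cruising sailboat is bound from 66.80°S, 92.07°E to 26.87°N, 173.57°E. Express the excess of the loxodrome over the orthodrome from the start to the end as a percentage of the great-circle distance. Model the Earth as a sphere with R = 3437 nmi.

Great circle: σ = 1.9428 rad → d_gc = Rσ = 6677.4 nmi
Rhumb: Δφ = +1.6348, Δλ = +1.4224, Δψ = +2.0706, q = Δφ/Δψ = 0.7896 → d_rh = R√(Δφ²+q²Δλ²) = 6817.1 nmi
Excess = (6817.1 − 6677.4) / 6677.4 = 139.7 / 6677.4 = 2.09% ≈ 2.1%

2.1%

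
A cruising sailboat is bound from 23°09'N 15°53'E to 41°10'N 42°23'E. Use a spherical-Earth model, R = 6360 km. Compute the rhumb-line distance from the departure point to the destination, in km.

Δψ = ln[tan(π/4+φ₂/2)/tan(π/4+φ₁/2)] = +0.3742;  Δφ = +0.3145 rad,  Δλ = +0.4625 rad
q = Δφ/Δψ = 0.8403
d = R·√(Δφ² + q²Δλ²) = 6360·0.49993 = 3180 km

3180 km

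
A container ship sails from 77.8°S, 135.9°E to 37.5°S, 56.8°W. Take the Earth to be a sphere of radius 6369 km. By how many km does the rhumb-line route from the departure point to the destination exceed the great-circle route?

2493 km

Great circle: cos σ = sin φ₁ sin φ₂ + cos φ₁ cos φ₂ cos Δλ,  σ = 1.1247 rad → d_gc = 7163.1 km
Rhumb line: Δψ = +1.5292, q = Δφ/Δψ = 0.4600, d_rh = R√(Δφ²+q²Δλ²) = 9655.9 km
Excess = 9655.9 − 7163.1 = 2492.8 ≈ 2493 km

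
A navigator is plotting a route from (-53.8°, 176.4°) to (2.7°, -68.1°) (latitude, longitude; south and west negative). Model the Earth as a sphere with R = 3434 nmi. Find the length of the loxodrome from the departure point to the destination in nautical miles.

Rhumb course C = atan2(Δλ, Δψ) with Δψ = ln[tan(π/4+φ₂/2)/tan(π/4+φ₁/2)] = +1.1654, Δλ = +2.0159 → C = 59.97°
d = R·|Δφ| / |cos C| = 3434·0.98611 / 0.50050 = 6766 nmi

6766 nmi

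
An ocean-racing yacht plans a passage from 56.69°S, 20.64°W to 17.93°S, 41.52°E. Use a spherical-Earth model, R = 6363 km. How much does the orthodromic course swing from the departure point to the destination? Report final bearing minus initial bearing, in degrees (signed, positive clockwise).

Initial bearing θ₁ = atan2(sin Δλ cos φ₂, cos φ₁ sin φ₂ − sin φ₁ cos φ₂ cos Δλ) = 76.48°
Final bearing θ₂ = (initial bearing from the destination back to the start) + 180° = 34.14°
Δθ = θ₂ − θ₁ = -42.3°

-42.3°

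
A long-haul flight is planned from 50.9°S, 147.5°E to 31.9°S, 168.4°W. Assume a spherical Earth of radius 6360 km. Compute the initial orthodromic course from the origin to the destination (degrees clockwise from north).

N = sin Δλ·cos φ₂ = +0.5908;  D = cos φ₁ sin φ₂ − sin φ₁ cos φ₂ cos Δλ = +0.1399
initial course = atan2(N, D) = 76.68°

76.7°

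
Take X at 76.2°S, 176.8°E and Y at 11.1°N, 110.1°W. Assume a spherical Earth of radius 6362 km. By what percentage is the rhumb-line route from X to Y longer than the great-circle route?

3.0%

Great circle: σ = 1.6900 rad → d_gc = Rσ = 10751.8 km
Rhumb: Δφ = +1.5237, Δλ = +1.2758, Δψ = +2.3068, q = Δφ/Δψ = 0.6605 → d_rh = R√(Δφ²+q²Δλ²) = 11077.4 km
Excess = (11077.4 − 10751.8) / 10751.8 = 325.6 / 10751.8 = 3.03% ≈ 3.0%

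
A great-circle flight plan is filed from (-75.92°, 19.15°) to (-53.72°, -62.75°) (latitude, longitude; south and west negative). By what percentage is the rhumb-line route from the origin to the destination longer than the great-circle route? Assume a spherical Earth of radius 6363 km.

Great circle: σ = 0.6398 rad → d_gc = Rσ = 4071.2 km
Rhumb: Δφ = +0.3875, Δλ = -1.4294, Δψ = +0.9757, q = Δφ/Δψ = 0.3971 → d_rh = R√(Δφ²+q²Δλ²) = 4373.2 km
Excess = (4373.2 − 4071.2) / 4071.2 = 302.0 / 4071.2 = 7.42% ≈ 7.4%

7.4%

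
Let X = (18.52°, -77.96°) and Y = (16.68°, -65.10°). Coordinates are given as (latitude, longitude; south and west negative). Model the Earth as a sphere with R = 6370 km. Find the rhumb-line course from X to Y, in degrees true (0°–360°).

98.5°

Meridional parts: M(φ₁)=+0.3290, M(φ₂)=+0.2953 → ΔM = -0.0337;  Δλ = +0.2244 rad
tan C = Δλ / ΔM = -6.6616 → C = 98.54°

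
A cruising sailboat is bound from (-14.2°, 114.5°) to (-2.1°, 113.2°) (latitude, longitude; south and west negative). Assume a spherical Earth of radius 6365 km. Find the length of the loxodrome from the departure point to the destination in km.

Rhumb course C = atan2(Δλ, Δψ) with Δψ = ln[tan(π/4+φ₂/2)/tan(π/4+φ₁/2)] = +0.2138, Δλ = -0.0227 → C = 353.94°
d = R·|Δφ| / |cos C| = 6365·0.21118 / 0.99441 = 1352 km

1352 km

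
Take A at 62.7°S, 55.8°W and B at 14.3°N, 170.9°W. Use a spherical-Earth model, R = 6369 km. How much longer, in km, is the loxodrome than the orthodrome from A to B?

Great circle: cos σ = sin φ₁ sin φ₂ + cos φ₁ cos φ₂ cos Δλ,  σ = 1.9911 rad → d_gc = 12681.2 km
Rhumb line: Δψ = +1.6675, q = Δφ/Δψ = 0.8059, d_rh = R√(Δφ²+q²Δλ²) = 13401.0 km
Excess = 13401.0 − 12681.2 = 719.8 ≈ 720 km

720 km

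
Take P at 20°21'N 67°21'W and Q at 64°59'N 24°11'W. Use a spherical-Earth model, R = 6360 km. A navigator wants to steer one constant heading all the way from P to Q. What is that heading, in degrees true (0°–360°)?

Meridional parts: M(φ₁)=+0.3629, M(φ₂)=+1.5058 → ΔM = +1.1429;  Δλ = +0.7534 rad
tan C = Δλ / ΔM = +0.6592 → C = 33.39°

33.4°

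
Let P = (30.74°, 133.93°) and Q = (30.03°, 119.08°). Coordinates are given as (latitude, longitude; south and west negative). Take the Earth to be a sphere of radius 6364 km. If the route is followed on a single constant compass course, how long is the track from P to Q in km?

1425 km

Δψ = ln[tan(π/4+φ₂/2)/tan(π/4+φ₁/2)] = -0.0144;  Δφ = -0.0124 rad,  Δλ = -0.2592 rad
q = Δφ/Δψ = 0.8626
d = R·√(Δφ² + q²Δλ²) = 6364·0.22392 = 1425 km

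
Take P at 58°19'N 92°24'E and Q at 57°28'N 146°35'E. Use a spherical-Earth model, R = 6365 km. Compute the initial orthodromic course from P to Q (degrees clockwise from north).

θ = atan2( sin Δλ·cos φ₂ ,  cos φ₁ sin φ₂ − sin φ₁ cos φ₂ cos Δλ )
  = atan2(+0.4361, +0.1750) = 68.14°

68.1°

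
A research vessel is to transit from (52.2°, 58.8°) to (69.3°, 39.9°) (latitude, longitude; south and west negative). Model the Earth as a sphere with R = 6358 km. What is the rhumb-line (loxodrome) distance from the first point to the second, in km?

Rhumb course C = atan2(Δλ, Δψ) with Δψ = ln[tan(π/4+φ₂/2)/tan(π/4+φ₁/2)] = +0.6284, Δλ = -0.3299 → C = 332.30°
d = R·|Δφ| / |cos C| = 6358·0.29845 / 0.88543 = 2143 km

2143 km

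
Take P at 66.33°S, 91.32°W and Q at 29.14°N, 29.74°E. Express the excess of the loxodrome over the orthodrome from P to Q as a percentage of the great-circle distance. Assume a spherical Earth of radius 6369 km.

Great circle: σ = 2.2484 rad → d_gc = Rσ = 14319.8 km
Rhumb: Δφ = +1.6663, Δλ = +2.1129, Δψ = +2.0948, q = Δφ/Δψ = 0.7954 → d_rh = R√(Δφ²+q²Δλ²) = 15073.1 km
Excess = (15073.1 − 14319.8) / 14319.8 = 753.3 / 14319.8 = 5.26% ≈ 5.3%

5.3%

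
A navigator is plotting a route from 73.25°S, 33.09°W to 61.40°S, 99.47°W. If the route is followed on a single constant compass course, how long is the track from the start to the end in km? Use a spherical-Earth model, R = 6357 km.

Δψ = ln[tan(π/4+φ₂/2)/tan(π/4+φ₁/2)] = +0.5489;  Δφ = +0.2068 rad,  Δλ = -1.1585 rad
q = Δφ/Δψ = 0.3768
d = R·√(Δφ² + q²Δλ²) = 6357·0.48303 = 3071 km

3071 km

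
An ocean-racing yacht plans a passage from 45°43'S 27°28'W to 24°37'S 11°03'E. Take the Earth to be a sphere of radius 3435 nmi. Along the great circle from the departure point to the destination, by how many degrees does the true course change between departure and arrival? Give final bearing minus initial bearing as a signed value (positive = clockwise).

-23.1°

At departure: θ₁ = atan2(sin Δλ cos φ₂, cos φ₁ sin φ₂ − sin φ₁ cos φ₂ cos Δλ) = 68.91°
At arrival: θ₂ = atan2(sin Δλ cos φ₁, −cos φ₂ sin φ₁ + sin φ₂ cos φ₁ cos Δλ) = 45.77°
Δθ = θ₂ − θ₁ = -23.1°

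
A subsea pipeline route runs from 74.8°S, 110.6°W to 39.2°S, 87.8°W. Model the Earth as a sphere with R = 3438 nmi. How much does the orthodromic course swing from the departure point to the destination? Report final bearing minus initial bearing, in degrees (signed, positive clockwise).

-20.1°

At departure: θ₁ = atan2(sin Δλ cos φ₂, cos φ₁ sin φ₂ − sin φ₁ cos φ₂ cos Δλ) = 29.83°
At arrival: θ₂ = atan2(sin Δλ cos φ₁, −cos φ₂ sin φ₁ + sin φ₂ cos φ₁ cos Δλ) = 9.69°
Δθ = θ₂ − θ₁ = -20.1°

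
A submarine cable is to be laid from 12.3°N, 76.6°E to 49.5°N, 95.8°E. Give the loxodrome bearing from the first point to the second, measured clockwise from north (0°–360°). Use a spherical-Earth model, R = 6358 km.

23.2°

Meridional parts: M(φ₁)=+0.2163, M(φ₂)=+0.9972 → ΔM = +0.7808;  Δλ = +0.3351 rad
tan C = Δλ / ΔM = +0.4292 → C = 23.23°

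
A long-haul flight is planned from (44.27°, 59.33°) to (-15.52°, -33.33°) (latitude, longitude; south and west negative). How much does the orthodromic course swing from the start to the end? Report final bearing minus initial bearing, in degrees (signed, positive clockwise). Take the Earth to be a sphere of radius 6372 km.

-33.4°

Initial bearing θ₁ = atan2(sin Δλ cos φ₂, cos φ₁ sin φ₂ − sin φ₁ cos φ₂ cos Δλ) = 260.54°
Final bearing θ₂ = (initial bearing from the destination back to the start) + 180° = 227.14°
Δθ = θ₂ − θ₁ = -33.4°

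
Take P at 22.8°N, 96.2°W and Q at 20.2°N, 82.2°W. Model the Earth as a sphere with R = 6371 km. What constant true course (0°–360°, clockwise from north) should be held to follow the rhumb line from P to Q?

Meridional parts: M(φ₁)=+0.4089, M(φ₂)=+0.3601 → ΔM = -0.0488;  Δλ = +0.2443 rad
tan C = Δλ / ΔM = -5.0094 → C = 101.29°

101.3°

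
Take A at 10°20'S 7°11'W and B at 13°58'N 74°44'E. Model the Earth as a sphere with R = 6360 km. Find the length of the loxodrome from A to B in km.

Δψ = ln[tan(π/4+φ₂/2)/tan(π/4+φ₁/2)] = +0.4276;  Δφ = +0.4241 rad,  Δλ = +1.4297 rad
q = Δφ/Δψ = 0.9920
d = R·√(Δφ² + q²Δλ²) = 6360·1.48028 = 9415 km

9415 km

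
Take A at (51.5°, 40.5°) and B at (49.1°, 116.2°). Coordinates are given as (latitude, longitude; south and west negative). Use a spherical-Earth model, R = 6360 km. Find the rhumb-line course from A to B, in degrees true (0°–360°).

92.8°

Δψ = ln[tan(π/4+φ₂/2)/tan(π/4+φ₁/2)] = -0.0656
Δλ = +1.3212 rad (taken the short way round)
course = atan2(Δλ, Δψ) = 92.84°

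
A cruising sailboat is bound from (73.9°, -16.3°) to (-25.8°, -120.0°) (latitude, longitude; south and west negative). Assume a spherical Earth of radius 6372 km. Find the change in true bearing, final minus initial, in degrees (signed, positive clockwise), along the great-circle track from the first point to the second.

-77.6°

Initial bearing θ₁ = atan2(sin Δλ cos φ₂, cos φ₁ sin φ₂ − sin φ₁ cos φ₂ cos Δλ) = 275.50°
Final bearing θ₂ = (initial bearing from the destination back to the start) + 180° = 197.85°
Δθ = θ₂ − θ₁ = -77.6°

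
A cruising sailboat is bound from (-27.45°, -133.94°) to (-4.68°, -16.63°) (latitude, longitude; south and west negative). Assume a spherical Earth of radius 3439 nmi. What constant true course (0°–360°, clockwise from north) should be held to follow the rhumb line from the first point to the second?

78.5°

Meridional parts: M(φ₁)=-0.4985, M(φ₂)=-0.0818 → ΔM = +0.4168;  Δλ = +2.0474 rad
tan C = Δλ / ΔM = +4.9126 → C = 78.49°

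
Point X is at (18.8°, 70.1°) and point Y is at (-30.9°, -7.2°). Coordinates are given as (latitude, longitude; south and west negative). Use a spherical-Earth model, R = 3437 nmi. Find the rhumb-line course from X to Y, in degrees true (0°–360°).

236.2°

Meridional parts: M(φ₁)=+0.3342, M(φ₂)=-0.5675 → ΔM = -0.9017;  Δλ = -1.3491 rad
tan C = Δλ / ΔM = +1.4962 → C = 236.24°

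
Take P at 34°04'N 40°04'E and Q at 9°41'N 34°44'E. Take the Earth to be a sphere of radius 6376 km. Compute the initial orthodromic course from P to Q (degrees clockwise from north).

192.6°

N = sin Δλ·cos φ₂ = -0.0916;  D = cos φ₁ sin φ₂ − sin φ₁ cos φ₂ cos Δλ = -0.4104
initial course = atan2(N, D) = 192.58°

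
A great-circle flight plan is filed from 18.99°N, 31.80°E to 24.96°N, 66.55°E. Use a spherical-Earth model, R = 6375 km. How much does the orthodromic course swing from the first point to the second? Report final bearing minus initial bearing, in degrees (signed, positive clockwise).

Initial bearing θ₁ = atan2(sin Δλ cos φ₂, cos φ₁ sin φ₂ − sin φ₁ cos φ₂ cos Δλ) = 73.14°
Final bearing θ₂ = (initial bearing from the destination back to the start) + 180° = 86.51°
Δθ = θ₂ − θ₁ = +13.4°

+13.4°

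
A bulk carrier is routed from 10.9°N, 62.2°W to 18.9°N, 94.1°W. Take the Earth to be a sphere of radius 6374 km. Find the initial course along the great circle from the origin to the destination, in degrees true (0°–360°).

288.4°

θ = atan2( sin Δλ·cos φ₂ ,  cos φ₁ sin φ₂ − sin φ₁ cos φ₂ cos Δλ )
  = atan2(-0.4999, +0.1662) = 288.39°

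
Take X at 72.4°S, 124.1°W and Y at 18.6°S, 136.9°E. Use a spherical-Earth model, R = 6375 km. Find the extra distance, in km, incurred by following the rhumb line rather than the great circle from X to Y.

670 km

Great circle: cos σ = sin φ₁ sin φ₂ + cos φ₁ cos φ₂ cos Δλ,  σ = 1.3086 rad → d_gc = 8342.4 km
Rhumb line: Δψ = +1.5351, q = Δφ/Δψ = 0.6117, d_rh = R√(Δφ²+q²Δλ²) = 9012.8 km
Excess = 9012.8 − 8342.4 = 670.4 ≈ 670 km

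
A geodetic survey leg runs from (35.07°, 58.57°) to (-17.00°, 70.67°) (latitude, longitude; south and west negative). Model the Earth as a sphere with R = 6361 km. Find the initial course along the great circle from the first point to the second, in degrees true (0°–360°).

165.5°

θ = atan2( sin Δλ·cos φ₂ ,  cos φ₁ sin φ₂ − sin φ₁ cos φ₂ cos Δλ )
  = atan2(+0.2005, -0.7766) = 165.53°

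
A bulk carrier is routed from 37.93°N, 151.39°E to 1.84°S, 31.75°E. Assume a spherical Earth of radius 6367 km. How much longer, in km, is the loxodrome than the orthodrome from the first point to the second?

408 km

Great circle: cos σ = sin φ₁ sin φ₂ + cos φ₁ cos φ₂ cos Δλ,  σ = 1.9928 rad → d_gc = 12688.4 km
Rhumb line: Δψ = -0.7486, q = Δφ/Δψ = 0.9273, d_rh = R√(Δφ²+q²Δλ²) = 13096.3 km
Excess = 13096.3 − 12688.4 = 407.9 ≈ 408 km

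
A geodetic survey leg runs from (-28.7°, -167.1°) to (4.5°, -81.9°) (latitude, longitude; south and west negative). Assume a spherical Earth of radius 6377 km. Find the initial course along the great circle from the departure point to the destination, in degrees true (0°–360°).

N = sin Δλ·cos φ₂ = +0.9934;  D = cos φ₁ sin φ₂ − sin φ₁ cos φ₂ cos Δλ = +0.1089
initial course = atan2(N, D) = 83.75°

83.7°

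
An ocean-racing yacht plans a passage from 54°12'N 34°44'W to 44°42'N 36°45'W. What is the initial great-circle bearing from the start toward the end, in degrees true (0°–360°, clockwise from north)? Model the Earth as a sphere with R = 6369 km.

N = sin Δλ·cos φ₂ = -0.0250;  D = cos φ₁ sin φ₂ − sin φ₁ cos φ₂ cos Δλ = -0.1647
initial course = atan2(N, D) = 188.64°

188.6°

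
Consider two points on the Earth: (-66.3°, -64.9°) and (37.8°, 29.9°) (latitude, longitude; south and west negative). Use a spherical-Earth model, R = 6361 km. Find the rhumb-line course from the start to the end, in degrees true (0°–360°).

Δψ = ln[tan(π/4+φ₂/2)/tan(π/4+φ₁/2)] = +2.2751
Δλ = +1.6546 rad (taken the short way round)
course = atan2(Δλ, Δψ) = 36.03°

36.0°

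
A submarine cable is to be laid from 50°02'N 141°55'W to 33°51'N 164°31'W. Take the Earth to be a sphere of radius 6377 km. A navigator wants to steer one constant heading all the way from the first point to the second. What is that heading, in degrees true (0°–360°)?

225.8°

Δψ = ln[tan(π/4+φ₂/2)/tan(π/4+φ₁/2)] = -0.3831
Δλ = -0.3944 rad (taken the short way round)
course = atan2(Δλ, Δψ) = 225.84°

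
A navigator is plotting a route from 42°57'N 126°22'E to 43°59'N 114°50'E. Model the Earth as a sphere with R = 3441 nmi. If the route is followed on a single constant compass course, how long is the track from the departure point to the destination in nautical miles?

507 nmi

Rhumb course C = atan2(Δλ, Δψ) with Δψ = ln[tan(π/4+φ₂/2)/tan(π/4+φ₁/2)] = +0.0249, Δλ = -0.2013 → C = 277.04°
d = R·|Δφ| / |cos C| = 3441·0.01804 / 0.12252 = 507 nmi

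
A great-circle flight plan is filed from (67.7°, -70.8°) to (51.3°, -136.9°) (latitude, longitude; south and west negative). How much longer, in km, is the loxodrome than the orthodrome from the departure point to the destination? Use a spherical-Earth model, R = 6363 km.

Great circle: cos σ = sin φ₁ sin φ₂ + cos φ₁ cos φ₂ cos Δλ,  σ = 0.6126 rad → d_gc = 3897.7 km
Rhumb line: Δψ = -0.5776, q = Δφ/Δψ = 0.4956, d_rh = R√(Δφ²+q²Δλ²) = 4068.3 km
Excess = 4068.3 − 3897.7 = 170.6 ≈ 171 km

171 km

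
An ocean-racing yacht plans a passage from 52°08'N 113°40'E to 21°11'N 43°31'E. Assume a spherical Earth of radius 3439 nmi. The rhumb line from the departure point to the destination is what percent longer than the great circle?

2.6%

Great circle: σ = 1.0706 rad → d_gc = Rσ = 3681.7 nmi
Rhumb: Δφ = -0.5402, Δλ = -1.2243, Δψ = -0.6915, q = Δφ/Δψ = 0.7812 → d_rh = R√(Δφ²+q²Δλ²) = 3777.5 nmi
Excess = (3777.5 − 3681.7) / 3681.7 = 95.8 / 3681.7 = 2.60% ≈ 2.6%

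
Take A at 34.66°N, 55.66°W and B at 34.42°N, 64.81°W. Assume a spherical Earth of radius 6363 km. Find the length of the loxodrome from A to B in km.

837 km

Δψ = ln[tan(π/4+φ₂/2)/tan(π/4+φ₁/2)] = -0.0051;  Δφ = -0.0042 rad,  Δλ = -0.1597 rad
q = Δφ/Δψ = 0.8237
d = R·√(Δφ² + q²Δλ²) = 6363·0.13161 = 837 km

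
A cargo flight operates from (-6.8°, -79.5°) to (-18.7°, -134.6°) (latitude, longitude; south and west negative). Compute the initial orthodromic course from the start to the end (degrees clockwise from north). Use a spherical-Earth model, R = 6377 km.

N = sin Δλ·cos φ₂ = -0.7769;  D = cos φ₁ sin φ₂ − sin φ₁ cos φ₂ cos Δλ = -0.2542
initial course = atan2(N, D) = 251.88°

251.9°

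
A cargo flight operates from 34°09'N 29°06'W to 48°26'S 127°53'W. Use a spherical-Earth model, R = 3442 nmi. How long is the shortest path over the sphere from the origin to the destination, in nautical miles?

7224 nmi

cos σ = sin φ₁ sin φ₂ + cos φ₁ cos φ₂ cos Δλ
      = sin(34.15°)sin(-48.43°) + cos(34.15°)cos(-48.43°)cos(-98.78°) = -0.5038
σ = 120.255° → d = Rσ = 3442·2.09884 = 7224 nmi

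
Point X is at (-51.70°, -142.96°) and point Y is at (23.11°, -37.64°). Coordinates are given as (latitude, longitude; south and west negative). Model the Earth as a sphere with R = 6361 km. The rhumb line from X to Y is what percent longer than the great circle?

2.0%

Great circle: σ = 2.0473 rad → d_gc = Rσ = 13022.6 km
Rhumb: Δφ = +1.3057, Δλ = +1.8382, Δψ = +1.4724, q = Δφ/Δψ = 0.8867 → d_rh = R√(Δφ²+q²Δλ²) = 13284.8 km
Excess = (13284.8 − 13022.6) / 13022.6 = 262.2 / 13022.6 = 2.01% ≈ 2.0%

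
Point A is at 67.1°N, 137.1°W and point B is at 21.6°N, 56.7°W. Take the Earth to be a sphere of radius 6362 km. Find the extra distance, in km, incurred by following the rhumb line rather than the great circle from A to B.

Great circle: cos σ = sin φ₁ sin φ₂ + cos φ₁ cos φ₂ cos Δλ,  σ = 1.1599 rad → d_gc = 7379.2 km
Rhumb line: Δψ = -1.2105, q = Δφ/Δψ = 0.6560, d_rh = R√(Δφ²+q²Δλ²) = 7734.5 km
Excess = 7734.5 − 7379.2 = 355.3 ≈ 355 km

355 km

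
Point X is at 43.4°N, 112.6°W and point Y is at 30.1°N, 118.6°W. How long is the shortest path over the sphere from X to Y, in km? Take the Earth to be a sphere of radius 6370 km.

1571 km

Haversine: a = sin²(Δφ/2)+cos φ₁ cos φ₂ sin²(Δλ/2) = 0.01513;  σ = 2·atan2(√a,√(1−a))
σ = 14.132° → d = Rσ = 6370·0.24665 = 1571 km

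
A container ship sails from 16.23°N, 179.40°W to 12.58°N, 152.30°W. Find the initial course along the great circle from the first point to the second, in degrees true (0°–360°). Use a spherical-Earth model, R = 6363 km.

94.3°

N = sin Δλ·cos φ₂ = +0.4446;  D = cos φ₁ sin φ₂ − sin φ₁ cos φ₂ cos Δλ = -0.0337
initial course = atan2(N, D) = 94.34°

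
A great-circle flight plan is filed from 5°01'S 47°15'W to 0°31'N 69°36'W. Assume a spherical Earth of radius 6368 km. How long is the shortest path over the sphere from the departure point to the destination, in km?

cos σ = sin φ₁ sin φ₂ + cos φ₁ cos φ₂ cos Δλ
      = sin(-5.02°)sin(0.52°) + cos(-5.02°)cos(0.52°)cos(-22.35°) = 0.9205
σ = 22.999° → d = Rσ = 6368·0.40141 = 2556 km

2556 km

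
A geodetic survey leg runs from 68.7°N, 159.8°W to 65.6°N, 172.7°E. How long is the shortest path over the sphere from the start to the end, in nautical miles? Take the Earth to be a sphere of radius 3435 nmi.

660 nmi

cos σ = sin φ₁ sin φ₂ + cos φ₁ cos φ₂ cos Δλ
      = sin(68.70°)sin(65.60°) + cos(68.70°)cos(65.60°)cos(-27.50°) = 0.9816
σ = 11.014° → d = Rσ = 3435·0.19223 = 660 nmi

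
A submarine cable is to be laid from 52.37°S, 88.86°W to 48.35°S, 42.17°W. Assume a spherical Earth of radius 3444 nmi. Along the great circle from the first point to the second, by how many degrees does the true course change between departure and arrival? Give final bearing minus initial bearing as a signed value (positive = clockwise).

At departure: θ₁ = atan2(sin Δλ cos φ₂, cos φ₁ sin φ₂ − sin φ₁ cos φ₂ cos Δλ) = 101.14°
At arrival: θ₂ = atan2(sin Δλ cos φ₁, −cos φ₂ sin φ₁ + sin φ₂ cos φ₁ cos Δλ) = 64.35°
Δθ = θ₂ − θ₁ = -36.8°

-36.8°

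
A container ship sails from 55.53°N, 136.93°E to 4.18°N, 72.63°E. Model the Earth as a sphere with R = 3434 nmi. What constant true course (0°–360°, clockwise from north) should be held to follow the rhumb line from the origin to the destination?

225.6°

Δψ = ln[tan(π/4+φ₂/2)/tan(π/4+φ₁/2)] = -1.0975
Δλ = -1.1222 rad (taken the short way round)
course = atan2(Δλ, Δψ) = 225.64°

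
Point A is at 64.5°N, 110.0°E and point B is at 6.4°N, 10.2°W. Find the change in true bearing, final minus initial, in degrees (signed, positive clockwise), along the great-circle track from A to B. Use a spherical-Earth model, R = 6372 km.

-98.2°

At departure: θ₁ = atan2(sin Δλ cos φ₂, cos φ₁ sin φ₂ − sin φ₁ cos φ₂ cos Δλ) = 300.16°
At arrival: θ₂ = atan2(sin Δλ cos φ₁, −cos φ₂ sin φ₁ + sin φ₂ cos φ₁ cos Δλ) = 202.00°
Δθ = θ₂ − θ₁ = -98.2°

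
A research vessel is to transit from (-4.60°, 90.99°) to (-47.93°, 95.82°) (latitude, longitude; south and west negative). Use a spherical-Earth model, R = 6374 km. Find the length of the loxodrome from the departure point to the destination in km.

Δψ = ln[tan(π/4+φ₂/2)/tan(π/4+φ₁/2)] = -0.8753;  Δφ = -0.7563 rad,  Δλ = +0.0843 rad
q = Δφ/Δψ = 0.8640
d = R·√(Δφ² + q²Δλ²) = 6374·0.75975 = 4843 km

4843 km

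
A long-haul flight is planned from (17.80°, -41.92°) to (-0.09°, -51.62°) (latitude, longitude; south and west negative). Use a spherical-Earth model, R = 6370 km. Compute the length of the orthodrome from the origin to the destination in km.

cos σ = sin φ₁ sin φ₂ + cos φ₁ cos φ₂ cos Δλ
      = sin(17.80°)sin(-0.09°) + cos(17.80°)cos(-0.09°)cos(-9.70°) = 0.9380
σ = 20.276° → d = Rσ = 6370·0.35388 = 2254 km

2254 km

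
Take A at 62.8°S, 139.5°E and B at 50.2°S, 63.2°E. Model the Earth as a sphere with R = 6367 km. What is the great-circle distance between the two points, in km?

4576 km

Haversine: a = sin²(Δφ/2)+cos φ₁ cos φ₂ sin²(Δλ/2) = 0.12369;  σ = 2·atan2(√a,√(1−a))
σ = 41.182° → d = Rσ = 6367·0.71876 = 4576 km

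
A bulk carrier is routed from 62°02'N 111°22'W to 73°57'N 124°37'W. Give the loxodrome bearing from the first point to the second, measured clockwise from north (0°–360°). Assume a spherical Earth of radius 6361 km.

337.9°

Meridional parts: M(φ₁)=+1.3902, M(φ₂)=+1.9591 → ΔM = +0.5689;  Δλ = -0.2313 rad
tan C = Δλ / ΔM = -0.4065 → C = 337.88°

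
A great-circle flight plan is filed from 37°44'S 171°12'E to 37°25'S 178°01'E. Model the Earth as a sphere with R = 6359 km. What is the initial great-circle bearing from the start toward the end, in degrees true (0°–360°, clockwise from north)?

N = sin Δλ·cos φ₂ = +0.0943;  D = cos φ₁ sin φ₂ − sin φ₁ cos φ₂ cos Δλ = +0.0021
initial course = atan2(N, D) = 88.73°

88.7°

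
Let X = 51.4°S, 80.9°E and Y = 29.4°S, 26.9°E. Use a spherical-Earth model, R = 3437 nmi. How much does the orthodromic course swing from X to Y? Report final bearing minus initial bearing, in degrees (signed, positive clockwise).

+37.2°

At departure: θ₁ = atan2(sin Δλ cos φ₂, cos φ₁ sin φ₂ − sin φ₁ cos φ₂ cos Δλ) = 277.59°
At arrival: θ₂ = atan2(sin Δλ cos φ₁, −cos φ₂ sin φ₁ + sin φ₂ cos φ₁ cos Δλ) = 314.78°
Δθ = θ₂ − θ₁ = +37.2°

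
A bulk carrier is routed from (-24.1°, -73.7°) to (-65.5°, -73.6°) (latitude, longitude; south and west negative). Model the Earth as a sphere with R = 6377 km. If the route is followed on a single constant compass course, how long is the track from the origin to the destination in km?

4608 km

Δψ = ln[tan(π/4+φ₂/2)/tan(π/4+φ₁/2)] = -1.0937;  Δφ = -0.7226 rad,  Δλ = +0.0017 rad
q = Δφ/Δψ = 0.6607
d = R·√(Δφ² + q²Δλ²) = 6377·0.72257 = 4608 km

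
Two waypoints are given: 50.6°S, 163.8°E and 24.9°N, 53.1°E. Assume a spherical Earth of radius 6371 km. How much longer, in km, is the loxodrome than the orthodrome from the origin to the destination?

271 km

Great circle: cos σ = sin φ₁ sin φ₂ + cos φ₁ cos φ₂ cos Δλ,  σ = 2.1280 rad → d_gc = 13557.8 km
Rhumb line: Δψ = +1.4760, q = Δφ/Δψ = 0.8927, d_rh = R√(Δφ²+q²Δλ²) = 13829.0 km
Excess = 13829.0 − 13557.8 = 271.2 ≈ 271 km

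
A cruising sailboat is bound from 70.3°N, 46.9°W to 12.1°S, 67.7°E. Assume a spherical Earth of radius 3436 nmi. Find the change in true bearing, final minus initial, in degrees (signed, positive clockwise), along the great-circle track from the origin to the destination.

+90.4°

Initial bearing θ₁ = atan2(sin Δλ cos φ₂, cos φ₁ sin φ₂ − sin φ₁ cos φ₂ cos Δλ) = 70.63°
Final bearing θ₂ = (initial bearing from the destination back to the start) + 180° = 161.02°
Δθ = θ₂ − θ₁ = +90.4°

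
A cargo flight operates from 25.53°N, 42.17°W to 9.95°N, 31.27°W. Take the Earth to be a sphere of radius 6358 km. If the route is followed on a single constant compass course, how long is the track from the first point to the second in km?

Δψ = ln[tan(π/4+φ₂/2)/tan(π/4+φ₁/2)] = -0.2866;  Δφ = -0.2719 rad,  Δλ = +0.1902 rad
q = Δφ/Δψ = 0.9489
d = R·√(Δφ² + q²Δλ²) = 6358·0.32639 = 2075 km

2075 km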